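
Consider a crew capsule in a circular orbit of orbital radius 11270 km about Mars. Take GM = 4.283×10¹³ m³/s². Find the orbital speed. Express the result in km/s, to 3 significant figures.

r = 11270 km = 1.127×10⁷ m.
For a circular orbit v = √(μ/r) = √(4.283×10¹³ / 1.127×10⁷) = √(3.800×10⁶) = 1949 m/s.
That is 1.949 km/s.

v ≈ 1.95 km/s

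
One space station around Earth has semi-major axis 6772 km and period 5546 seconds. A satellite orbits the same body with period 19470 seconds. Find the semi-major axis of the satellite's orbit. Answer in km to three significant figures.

a₂ ≈ 15600 km

Kepler's third law: a³ ∝ T², so a₂ = a₁ (T₂/T₁)^(2/3).
T₂/T₁ = 3.511, (T₂/T₁)^(2/3) = 2.310.
a₂ = 6772 × 2.310 = 15640 km.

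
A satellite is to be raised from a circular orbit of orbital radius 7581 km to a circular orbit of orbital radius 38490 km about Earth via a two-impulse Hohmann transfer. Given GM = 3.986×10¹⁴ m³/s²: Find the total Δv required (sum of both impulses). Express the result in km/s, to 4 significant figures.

Δv_total ≈ 3.494 km/s

r₁ = 7581 km = 7.581×10⁶ m.
r₂ = 38490 km = 3.849×10⁷ m.
Transfer ellipse a_t = (r₁ + r₂)/2 = 2.304×10⁷ m.
At r₁: circular v_c1 = √(μ/r₁) = 7251 m/s; transfer-perigee v_p = √[μ(2/r₁ − 1/a_t)] = 9373 m/s.
Δv₁ = v_p − v_c1 = 2122 m/s.
At r₂: circular v_c2 = √(μ/r₂) = 3218 m/s; transfer-apogee v_a = √[μ(2/r₂ − 1/a_t)] = 1846 m/s.
Δv₂ = v_c2 − v_a = 1372 m/s.
Total Δv = Δv₁ + Δv₂ = 3494 m/s = 3.494 km/s.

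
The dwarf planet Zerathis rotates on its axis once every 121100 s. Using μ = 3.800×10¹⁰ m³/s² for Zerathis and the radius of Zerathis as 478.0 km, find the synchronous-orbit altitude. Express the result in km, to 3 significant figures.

A synchronous orbit has period T, so by Kepler's third law a = (μT²/4π²)^(1/3).
μT²/4π² = 3.800×10¹⁰ × (1.211×10⁵)² / 39.48 = 1.412×10¹⁹ m³.
a = 2.417×10⁶ m = 2416.8 km.
Altitude h = a − R = 2416.8 − 478.0 = 1938.8 km.

h_sync ≈ 1940 km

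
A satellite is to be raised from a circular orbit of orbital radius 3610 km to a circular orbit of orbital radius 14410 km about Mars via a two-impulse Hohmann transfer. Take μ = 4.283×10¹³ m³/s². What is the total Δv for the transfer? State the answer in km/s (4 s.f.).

r₁ = 3610 km = 3.610×10⁶ m.
r₂ = 14410 km = 1.441×10⁷ m.
Transfer ellipse a_t = (r₁ + r₂)/2 = 9.010×10⁶ m.
At r₁: circular v_c1 = √(μ/r₁) = 3444 m/s; transfer-periapsis v_p = √[μ(2/r₁ − 1/a_t)] = 4356 m/s.
Δv₁ = v_p − v_c1 = 911.6 m/s.
At r₂: circular v_c2 = √(μ/r₂) = 1724 m/s; transfer-apoapsis v_a = √[μ(2/r₂ − 1/a_t)] = 1091 m/s.
Δv₂ = v_c2 − v_a = 632.7 m/s.
Total Δv = Δv₁ + Δv₂ = 1544 m/s = 1.544 km/s.

Δv_total ≈ 1.544 km/s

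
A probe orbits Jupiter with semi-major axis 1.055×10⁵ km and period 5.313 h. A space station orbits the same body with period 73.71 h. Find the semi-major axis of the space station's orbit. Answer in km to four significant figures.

a₂ ≈ 6.091×10⁵ km

Kepler's third law: a³ ∝ T², so a₂ = a₁ (T₂/T₁)^(2/3).
T₂/T₁ = 13.87, (T₂/T₁)^(2/3) = 5.774.
a₂ = 1.055×10⁵ × 5.774 = 6.091×10⁵ km.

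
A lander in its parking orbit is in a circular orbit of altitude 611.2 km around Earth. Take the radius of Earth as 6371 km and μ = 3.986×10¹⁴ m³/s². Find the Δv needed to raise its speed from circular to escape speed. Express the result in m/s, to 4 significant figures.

r = 6371 + 611.2 = 6982.2 km = 6.9822×10⁶ m.
Circular speed v_c = √(μ/r) = 7556 m/s.
Escape speed v_esc = √(2μ/r) = √2 × v_c = 10690 m/s.
Δv = v_esc − v_c = 3130 m/s.

Δv ≈ 3130 m/s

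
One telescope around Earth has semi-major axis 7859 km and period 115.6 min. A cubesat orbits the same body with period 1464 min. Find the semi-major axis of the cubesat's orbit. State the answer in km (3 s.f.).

Kepler's third law: a³ ∝ T², so a₂ = a₁ (T₂/T₁)^(2/3).
T₂/T₁ = 12.66, (T₂/T₁)^(2/3) = 5.433.
a₂ = 7859 × 5.433 = 42700 km.

a₂ ≈ 42700 km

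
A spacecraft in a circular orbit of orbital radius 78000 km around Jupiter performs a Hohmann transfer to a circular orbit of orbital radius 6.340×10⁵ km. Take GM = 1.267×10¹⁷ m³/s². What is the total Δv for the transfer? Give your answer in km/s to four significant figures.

r₁ = 78000 km = 7.800×10⁷ m.
r₂ = 6.340×10⁵ km = 6.340×10⁸ m.
Transfer ellipse a_t = (r₁ + r₂)/2 = 3.560×10⁸ m.
At r₁: circular v_c1 = √(μ/r₁) = 40300 m/s; transfer-perijove v_p = √[μ(2/r₁ − 1/a_t)] = 53780 m/s.
Δv₁ = v_p − v_c1 = 13480 m/s.
At r₂: circular v_c2 = √(μ/r₂) = 14140 m/s; transfer-apojove v_a = √[μ(2/r₂ − 1/a_t)] = 6617 m/s.
Δv₂ = v_c2 − v_a = 7519 m/s.
Total Δv = Δv₁ + Δv₂ = 21000 m/s = 21.00 km/s.

Δv_total ≈ 21.00 km/s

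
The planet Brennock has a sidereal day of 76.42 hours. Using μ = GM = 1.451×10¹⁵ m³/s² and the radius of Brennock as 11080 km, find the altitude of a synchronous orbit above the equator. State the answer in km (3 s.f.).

h_sync ≈ 1.30×10⁵ km

T = 76.42 hours = 2.751×10⁵ s.
A synchronous orbit has period T, so by Kepler's third law a = (μT²/4π²)^(1/3).
μT²/4π² = 1.451×10¹⁵ × (2.751×10⁵)² / 39.48 = 2.782×10²⁴ m³.
a = 1.406×10⁸ m = 1.4064×10⁵ km.
Altitude h = a − R = 1.4064×10⁵ − 11080 = 1.2956×10⁵ km.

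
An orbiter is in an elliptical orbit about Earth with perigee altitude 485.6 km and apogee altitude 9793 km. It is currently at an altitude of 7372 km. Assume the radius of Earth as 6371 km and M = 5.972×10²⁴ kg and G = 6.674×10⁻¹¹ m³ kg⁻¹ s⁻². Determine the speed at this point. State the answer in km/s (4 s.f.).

μ = GM = 6.674×10⁻¹¹ × 5.972×10²⁴ = 3.986×10¹⁴ m³/s².
r_p = 6371 + 485.6 = 6856.6 km = 6.8566×10⁶ m.
r_a = 6371 + 9793 = 16164 km = 1.6164×10⁷ m.
r = 6371 + 7372 = 13743 km = 1.374×10⁷ m.
Semi-major axis a = (r_p + r_a)/2 = 11510 km = 1.151×10⁷ m.
Vis-viva: v² = μ(2/r − 1/a) = 3.986×10¹⁴ × (1.455×10⁻⁷ − 8.688×10⁻⁸) = 2.338×10⁷ m²/s².
v = 4835 m/s = 4.835 km/s.

v ≈ 4.835 km/s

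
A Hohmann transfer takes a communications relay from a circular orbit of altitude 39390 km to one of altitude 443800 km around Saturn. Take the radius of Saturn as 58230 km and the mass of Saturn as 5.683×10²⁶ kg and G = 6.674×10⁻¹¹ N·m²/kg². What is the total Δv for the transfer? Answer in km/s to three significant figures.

μ = GM = 6.674×10⁻¹¹ × 5.683×10²⁶ = 3.793×10¹⁶ m³/s².
r₁ = 58230 + 39390 = 97620 km = 9.7620×10⁷ m.
r₂ = 58230 + 443800 = 502030 km = 5.0203×10⁸ m.
Transfer ellipse a_t = (r₁ + r₂)/2 = 2.998×10⁸ m.
At r₁: circular v_c1 = √(μ/r₁) = 19710 m/s; transfer-perikrone v_p = √[μ(2/r₁ − 1/a_t)] = 25510 m/s.
Δv₁ = v_p − v_c1 = 5795 m/s.
At r₂: circular v_c2 = √(μ/r₂) = 8692 m/s; transfer-apokrone v_a = √[μ(2/r₂ − 1/a_t)] = 4960 m/s.
Δv₂ = v_c2 − v_a = 3732 m/s.
Total Δv = Δv₁ + Δv₂ = 9527 m/s = 9.527 km/s.

Δv_total ≈ 9.53 km/s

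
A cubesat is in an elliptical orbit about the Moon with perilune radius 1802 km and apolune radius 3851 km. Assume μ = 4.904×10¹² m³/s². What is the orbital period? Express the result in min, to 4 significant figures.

T ≈ 224.7 min

Semi-major axis a = (r_p + r_a)/2 = (1802.0 + 3851.0)/2 = 2826.5 km = 2.826×10⁶ m.
By Kepler's third law T = 2π√(a³/μ) = 2π × 2.146×10³ = 1.348×10⁴ s.
= 224.7 min.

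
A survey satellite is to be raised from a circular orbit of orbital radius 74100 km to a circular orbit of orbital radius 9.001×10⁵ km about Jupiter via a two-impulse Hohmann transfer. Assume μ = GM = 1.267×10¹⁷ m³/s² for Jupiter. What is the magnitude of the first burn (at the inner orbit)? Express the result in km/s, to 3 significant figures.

Δv ≈ 14.9 km/s

r₁ = 74100 km = 7.410×10⁷ m.
r₂ = 9.001×10⁵ km = 9.001×10⁸ m.
Transfer ellipse a_t = (r₁ + r₂)/2 = 4.871×10⁸ m.
At r₁: circular v_c1 = √(μ/r₁) = 41350 m/s; transfer-perijove v_p = √[μ(2/r₁ − 1/a_t)] = 56210 m/s.
Δv₁ = v_p − v_c1 = 14860 m/s.
= 14.86 km/s.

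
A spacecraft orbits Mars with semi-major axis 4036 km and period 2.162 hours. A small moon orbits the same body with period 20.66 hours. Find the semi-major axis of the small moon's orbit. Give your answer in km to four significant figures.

a₂ ≈ 18170 km

Kepler's third law: a³ ∝ T², so a₂ = a₁ (T₂/T₁)^(2/3).
T₂/T₁ = 9.556, (T₂/T₁)^(2/3) = 4.503.
a₂ = 4036 × 4.503 = 18170 km.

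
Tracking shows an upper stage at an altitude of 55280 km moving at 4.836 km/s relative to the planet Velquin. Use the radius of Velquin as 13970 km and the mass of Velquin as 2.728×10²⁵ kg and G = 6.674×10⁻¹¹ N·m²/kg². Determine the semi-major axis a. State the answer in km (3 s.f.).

a ≈ 62400 km

μ = GM = 6.674×10⁻¹¹ × 2.728×10²⁵ = 1.821×10¹⁵ m³/s².
r = 13970 + 55280 = 69250 km = 6.925×10⁷ m.
Specific orbital energy ε = v²/2 − μ/r = (4836)²/2 − 1.821×10¹⁵/6.925×10⁷ = -1.460×10⁷ J/kg.
Since ε = −μ/(2a), a = −μ/(2ε) = 6.236×10⁷ m = 62361 km.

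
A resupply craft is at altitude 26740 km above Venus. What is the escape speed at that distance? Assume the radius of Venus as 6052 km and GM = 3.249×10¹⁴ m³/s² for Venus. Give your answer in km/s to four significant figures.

v_esc ≈ 4.451 km/s

r = 6052 + 26740 = 32792 km = 3.2792×10⁷ m.
Escape speed v_esc = √(2μ/r) = √(2 × 3.249×10¹⁴ / 3.279×10⁷) = √(1.982×10⁷) = 4451 m/s.
= 4.451 km/s.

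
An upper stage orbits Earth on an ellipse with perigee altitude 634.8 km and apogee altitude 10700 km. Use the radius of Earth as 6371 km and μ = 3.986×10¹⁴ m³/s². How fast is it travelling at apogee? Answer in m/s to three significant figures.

v ≈ 3690 m/s

r_p = 6371 + 634.8 = 7005.8 km = 7.0058×10⁶ m.
r_a = 6371 + 10700 = 17071 km = 1.7071×10⁷ m.
Semi-major axis a = (r_p + r_a)/2 = 12038 km = 1.204×10⁷ m.
Vis-viva: v² = μ(2/r − 1/a) = 3.986×10¹⁴ × (1.172×10⁻⁷ − 8.307×10⁻⁸) = 1.359×10⁷ m²/s².
v = 3686 m/s.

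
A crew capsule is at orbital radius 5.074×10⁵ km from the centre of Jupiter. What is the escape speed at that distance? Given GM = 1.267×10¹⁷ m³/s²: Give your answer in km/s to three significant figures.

r = 5.074×10⁵ km = 5.074×10⁸ m.
Escape speed v_esc = √(2μ/r) = √(2 × 1.267×10¹⁷ / 5.074×10⁸) = √(4.994×10⁸) = 22350 m/s.
= 22.35 km/s.

v_esc ≈ 22.3 km/s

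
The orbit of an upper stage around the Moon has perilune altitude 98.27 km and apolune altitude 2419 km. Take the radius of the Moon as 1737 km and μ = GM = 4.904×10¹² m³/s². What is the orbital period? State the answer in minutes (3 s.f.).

r_p = 1737 + 98.27 = 1835.3 km = 1.8353×10⁶ m.
r_a = 1737 + 2419 = 4156.0 km = 4.1560×10⁶ m.
Semi-major axis a = (r_p + r_a)/2 = (1835.3 + 4156.0)/2 = 2995.6 km = 2.996×10⁶ m.
By Kepler's third law T = 2π√(a³/μ) = 2π × 2.341×10³ = 1.471×10⁴ s.
= 245.2 minutes.

T ≈ 245 minutes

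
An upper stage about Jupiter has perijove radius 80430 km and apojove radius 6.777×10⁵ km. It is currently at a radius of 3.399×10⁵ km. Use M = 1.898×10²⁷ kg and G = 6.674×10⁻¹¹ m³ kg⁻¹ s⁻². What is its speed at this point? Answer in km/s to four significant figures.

μ = GM = 6.674×10⁻¹¹ × 1.898×10²⁷ = 1.267×10¹⁷ m³/s².
Semi-major axis a = (r_p + r_a)/2 = 3.7906×10⁵ km = 3.791×10⁸ m.
Vis-viva: v² = μ(2/r − 1/a) = 1.267×10¹⁷ × (5.884×10⁻⁹ − 2.638×10⁻⁹) = 4.112×10⁸ m²/s².
v = 20280 m/s = 20.28 km/s.

v ≈ 20.28 km/s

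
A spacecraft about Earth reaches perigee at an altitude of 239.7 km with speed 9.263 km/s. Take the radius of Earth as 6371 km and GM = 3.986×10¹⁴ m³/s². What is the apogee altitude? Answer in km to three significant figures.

apogee altitude ≈ 9930 km

r_p = 6371 + 239.7 = 6610.7 km = 6.611×10⁶ m.
Specific energy ε = v²/2 − μ/r = -1.739×10⁷ J/kg, so a = −μ/(2ε) = 1.146×10⁷ m.
The apsides satisfy r_p + r_a = 2a, so the apogee radius is 2a − r_p = 1.630×10⁷ m = 16304 km.
Apogee altitude = 16304 − 6371 = 9933.5 km.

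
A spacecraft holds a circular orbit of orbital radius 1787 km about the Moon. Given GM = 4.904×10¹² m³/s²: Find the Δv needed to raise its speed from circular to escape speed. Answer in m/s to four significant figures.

Δv ≈ 686.2 m/s

r = 1787 km = 1.787×10⁶ m.
Circular speed v_c = √(μ/r) = 1657 m/s.
Escape speed v_esc = √(2μ/r) = √2 × v_c = 2343 m/s.
Δv = v_esc − v_c = 686.2 m/s.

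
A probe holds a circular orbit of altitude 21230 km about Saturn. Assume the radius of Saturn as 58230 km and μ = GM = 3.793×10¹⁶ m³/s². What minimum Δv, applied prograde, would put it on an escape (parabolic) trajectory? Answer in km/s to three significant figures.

Δv ≈ 9.05 km/s

r = 58230 + 21230 = 79460 km = 7.9460×10⁷ m.
Circular speed v_c = √(μ/r) = 21850 m/s.
Escape speed v_esc = √(2μ/r) = √2 × v_c = 30900 m/s.
Δv = v_esc − v_c = 9050 m/s = 9.050 km/s.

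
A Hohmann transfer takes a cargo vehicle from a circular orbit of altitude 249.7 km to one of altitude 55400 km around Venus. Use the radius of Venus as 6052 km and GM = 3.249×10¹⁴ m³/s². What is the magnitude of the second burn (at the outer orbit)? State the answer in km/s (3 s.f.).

r₁ = 6052 + 249.7 = 6301.7 km = 6.3017×10⁶ m.
r₂ = 6052 + 55400 = 61452 km = 6.1452×10⁷ m.
Transfer ellipse a_t = (r₁ + r₂)/2 = 3.388×10⁷ m.
At r₁: circular v_c1 = √(μ/r₁) = 7180 m/s; transfer-periapsis v_p = √[μ(2/r₁ − 1/a_t)] = 9671 m/s.
At r₂: circular v_c2 = √(μ/r₂) = 2299 m/s; transfer-apoapsis v_a = √[μ(2/r₂ − 1/a_t)] = 991.7 m/s.
Δv₂ = v_c2 − v_a = 1308 m/s.
= 1.308 km/s.

Δv ≈ 1.31 km/s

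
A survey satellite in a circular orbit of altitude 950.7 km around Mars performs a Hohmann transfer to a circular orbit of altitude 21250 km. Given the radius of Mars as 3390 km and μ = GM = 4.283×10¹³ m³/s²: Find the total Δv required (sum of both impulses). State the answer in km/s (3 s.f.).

r₁ = 3390 + 950.7 = 4340.7 km = 4.3407×10⁶ m.
r₂ = 3390 + 21250 = 24640 km = 2.4640×10⁷ m.
Transfer ellipse a_t = (r₁ + r₂)/2 = 1.449×10⁷ m.
At r₁: circular v_c1 = √(μ/r₁) = 3141 m/s; transfer-periapsis v_p = √[μ(2/r₁ − 1/a_t)] = 4096 m/s.
Δv₁ = v_p − v_c1 = 955.0 m/s.
At r₂: circular v_c2 = √(μ/r₂) = 1318 m/s; transfer-apoapsis v_a = √[μ(2/r₂ − 1/a_t)] = 721.6 m/s.
Δv₂ = v_c2 − v_a = 596.8 m/s.
Total Δv = Δv₁ + Δv₂ = 1552 m/s = 1.552 km/s.

Δv_total ≈ 1.55 km/s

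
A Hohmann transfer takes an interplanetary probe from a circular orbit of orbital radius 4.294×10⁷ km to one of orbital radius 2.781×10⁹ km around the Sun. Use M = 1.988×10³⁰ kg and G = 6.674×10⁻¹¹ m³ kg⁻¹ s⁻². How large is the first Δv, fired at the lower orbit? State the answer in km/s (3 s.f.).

μ = GM = 6.674×10⁻¹¹ × 1.988×10³⁰ = 1.327×10²⁰ m³/s².
r₁ = 4.294×10⁷ km = 4.294×10¹⁰ m.
r₂ = 2.781×10⁹ km = 2.781×10¹² m.
Transfer ellipse a_t = (r₁ + r₂)/2 = 1.412×10¹² m.
At r₁: circular v_c1 = √(μ/r₁) = 55590 m/s; transfer-perihelion v_p = √[μ(2/r₁ − 1/a_t)] = 78010 m/s.
Δv₁ = v_p − v_c1 = 22420 m/s.
= 22.42 km/s.

Δv ≈ 22.4 km/s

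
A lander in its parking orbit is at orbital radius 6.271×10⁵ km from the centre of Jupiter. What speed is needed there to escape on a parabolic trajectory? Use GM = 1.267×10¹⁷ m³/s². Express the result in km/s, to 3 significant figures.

r = 6.271×10⁵ km = 6.271×10⁸ m.
Escape speed v_esc = √(2μ/r) = √(2 × 1.267×10¹⁷ / 6.271×10⁸) = √(4.041×10⁸) = 20100 m/s.
= 20.10 km/s.

v_esc ≈ 20.1 km/s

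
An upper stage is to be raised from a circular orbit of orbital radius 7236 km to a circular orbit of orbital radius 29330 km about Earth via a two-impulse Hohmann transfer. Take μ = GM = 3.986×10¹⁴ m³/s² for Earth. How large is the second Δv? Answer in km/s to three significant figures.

Δv ≈ 1.37 km/s

r₁ = 7236 km = 7.236×10⁶ m.
r₂ = 29330 km = 2.933×10⁷ m.
Transfer ellipse a_t = (r₁ + r₂)/2 = 1.828×10⁷ m.
At r₁: circular v_c1 = √(μ/r₁) = 7422 m/s; transfer-perigee v_p = √[μ(2/r₁ − 1/a_t)] = 9401 m/s.
At r₂: circular v_c2 = √(μ/r₂) = 3686 m/s; transfer-apogee v_a = √[μ(2/r₂ − 1/a_t)] = 2319 m/s.
Δv₂ = v_c2 − v_a = 1367 m/s.
= 1.367 km/s.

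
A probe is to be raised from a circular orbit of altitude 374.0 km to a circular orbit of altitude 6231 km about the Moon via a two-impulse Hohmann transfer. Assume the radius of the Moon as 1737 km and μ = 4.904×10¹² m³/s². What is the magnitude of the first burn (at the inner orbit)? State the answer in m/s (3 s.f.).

Δv ≈ 392 m/s

r₁ = 1737 + 374.0 = 2111.0 km = 2.1110×10⁶ m.
r₂ = 1737 + 6231 = 7968.0 km = 7.9680×10⁶ m.
Transfer ellipse a_t = (r₁ + r₂)/2 = 5.040×10⁶ m.
At r₁: circular v_c1 = √(μ/r₁) = 1524 m/s; transfer-perilune v_p = √[μ(2/r₁ − 1/a_t)] = 1917 m/s.
Δv₁ = v_p − v_c1 = 392.4 m/s.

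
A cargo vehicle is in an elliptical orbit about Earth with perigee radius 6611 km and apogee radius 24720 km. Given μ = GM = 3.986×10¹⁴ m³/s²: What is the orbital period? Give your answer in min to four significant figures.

T ≈ 325.2 min

Semi-major axis a = (r_p + r_a)/2 = (6611.0 + 24720)/2 = 15666 km = 1.567×10⁷ m.
By Kepler's third law T = 2π√(a³/μ) = 2π × 3.106×10³ = 1.951×10⁴ s.
= 325.2 min.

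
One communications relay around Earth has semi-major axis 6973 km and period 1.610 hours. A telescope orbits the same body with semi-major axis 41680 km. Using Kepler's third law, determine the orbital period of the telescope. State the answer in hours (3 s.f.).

Kepler's third law: T² ∝ a³, so T₂ = T₁ (a₂/a₁)^(3/2).
a₂/a₁ = 5.977, (a₂/a₁)^(3/2) = 14.61.
T₂ = 1.610 × 14.61 = 23.53 hours.

T₂ ≈ 23.5 hours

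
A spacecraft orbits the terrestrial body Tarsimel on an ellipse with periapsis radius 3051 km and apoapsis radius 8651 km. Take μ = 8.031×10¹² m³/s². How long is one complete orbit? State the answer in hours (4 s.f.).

Semi-major axis a = (r_p + r_a)/2 = (3051.0 + 8651.0)/2 = 5851.0 km = 5.851×10⁶ m.
By Kepler's third law T = 2π√(a³/μ) = 2π × 4.994×10³ = 3.138×10⁴ s.
= 8.716 hours.

T ≈ 8.716 hours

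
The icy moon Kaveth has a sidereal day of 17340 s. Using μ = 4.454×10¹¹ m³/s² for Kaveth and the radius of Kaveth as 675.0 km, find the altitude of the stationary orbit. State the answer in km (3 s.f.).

A synchronous orbit has period T, so by Kepler's third law a = (μT²/4π²)^(1/3).
μT²/4π² = 4.454×10¹¹ × (1.734×10⁴)² / 39.48 = 3.392×10¹⁸ m³.
a = 1.503×10⁶ m = 1502.6 km.
Altitude h = a − R = 1502.6 − 675.0 = 827.55 km.

h_sync ≈ 828 km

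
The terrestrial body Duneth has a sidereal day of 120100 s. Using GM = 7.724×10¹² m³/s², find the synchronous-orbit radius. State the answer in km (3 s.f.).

A synchronous orbit has period T, so by Kepler's third law a = (μT²/4π²)^(1/3).
μT²/4π² = 7.724×10¹² × (1.201×10⁵)² / 39.48 = 2.822×10²¹ m³.
a = 1.413×10⁷ m = 14132 km.

r_sync ≈ 14100 km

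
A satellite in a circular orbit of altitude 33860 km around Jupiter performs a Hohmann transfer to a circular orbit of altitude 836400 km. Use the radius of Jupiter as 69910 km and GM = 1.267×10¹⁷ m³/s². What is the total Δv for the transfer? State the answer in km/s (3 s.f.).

Δv_total ≈ 18.3 km/s

r₁ = 69910 + 33860 = 103770 km = 1.0377×10⁸ m.
r₂ = 69910 + 836400 = 906310 km = 9.0631×10⁸ m.
Transfer ellipse a_t = (r₁ + r₂)/2 = 5.050×10⁸ m.
At r₁: circular v_c1 = √(μ/r₁) = 34940 m/s; transfer-perijove v_p = √[μ(2/r₁ − 1/a_t)] = 46810 m/s.
Δv₁ = v_p − v_c1 = 11870 m/s.
At r₂: circular v_c2 = √(μ/r₂) = 11820 m/s; transfer-apojove v_a = √[μ(2/r₂ − 1/a_t)] = 5359 m/s.
Δv₂ = v_c2 − v_a = 6464 m/s.
Total Δv = Δv₁ + Δv₂ = 18330 m/s = 18.33 km/s.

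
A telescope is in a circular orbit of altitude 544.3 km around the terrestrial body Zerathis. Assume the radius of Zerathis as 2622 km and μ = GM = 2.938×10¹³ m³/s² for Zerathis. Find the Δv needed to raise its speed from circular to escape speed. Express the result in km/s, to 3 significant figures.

r = 2622 + 544.3 = 3166.3 km = 3.1663×10⁶ m.
Circular speed v_c = √(μ/r) = 3046 m/s.
Escape speed v_esc = √(2μ/r) = √2 × v_c = 4308 m/s.
Δv = v_esc − v_c = 1262 m/s = 1.262 km/s.

Δv ≈ 1.26 km/s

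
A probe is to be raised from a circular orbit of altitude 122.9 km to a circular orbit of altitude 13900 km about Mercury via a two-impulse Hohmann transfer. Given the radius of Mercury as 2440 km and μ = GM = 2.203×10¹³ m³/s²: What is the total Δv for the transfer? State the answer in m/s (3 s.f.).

Δv_total ≈ 1480 m/s

r₁ = 2440 + 122.9 = 2562.9 km = 2.5629×10⁶ m.
r₂ = 2440 + 13900 = 16340 km = 1.6340×10⁷ m.
Transfer ellipse a_t = (r₁ + r₂)/2 = 9.451×10⁶ m.
At r₁: circular v_c1 = √(μ/r₁) = 2932 m/s; transfer-periherm v_p = √[μ(2/r₁ − 1/a_t)] = 3855 m/s.
Δv₁ = v_p − v_c1 = 923.1 m/s.
At r₂: circular v_c2 = √(μ/r₂) = 1161 m/s; transfer-apoherm v_a = √[μ(2/r₂ − 1/a_t)] = 604.6 m/s.
Δv₂ = v_c2 − v_a = 556.5 m/s.
Total Δv = Δv₁ + Δv₂ = 1480 m/s.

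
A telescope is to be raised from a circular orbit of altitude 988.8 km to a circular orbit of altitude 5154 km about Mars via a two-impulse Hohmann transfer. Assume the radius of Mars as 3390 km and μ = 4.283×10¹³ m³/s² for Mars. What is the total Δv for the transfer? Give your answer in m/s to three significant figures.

r₁ = 3390 + 988.8 = 4378.8 km = 4.3788×10⁶ m.
r₂ = 3390 + 5154 = 8544.0 km = 8.5440×10⁶ m.
Transfer ellipse a_t = (r₁ + r₂)/2 = 6.461×10⁶ m.
At r₁: circular v_c1 = √(μ/r₁) = 3127 m/s; transfer-periapsis v_p = √[μ(2/r₁ − 1/a_t)] = 3596 m/s.
Δv₁ = v_p − v_c1 = 468.9 m/s.
At r₂: circular v_c2 = √(μ/r₂) = 2239 m/s; transfer-apoapsis v_a = √[μ(2/r₂ − 1/a_t)] = 1843 m/s.
Δv₂ = v_c2 − v_a = 395.8 m/s.
Total Δv = Δv₁ + Δv₂ = 864.7 m/s.

Δv_total ≈ 865 m/s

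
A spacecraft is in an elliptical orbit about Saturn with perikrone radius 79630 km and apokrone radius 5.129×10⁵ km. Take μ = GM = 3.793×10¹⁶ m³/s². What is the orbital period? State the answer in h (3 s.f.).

Semi-major axis a = (r_p + r_a)/2 = (79630 + 5.1290×10⁵)/2 = 2.9626×10⁵ km = 2.963×10⁸ m.
By Kepler's third law T = 2π√(a³/μ) = 2π × 2.618×10⁴ = 1.645×10⁵ s.
= 45.70 h.

T ≈ 45.7 h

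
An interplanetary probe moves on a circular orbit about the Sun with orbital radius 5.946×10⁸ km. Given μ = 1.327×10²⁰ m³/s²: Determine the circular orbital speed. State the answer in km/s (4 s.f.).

v ≈ 14.94 km/s

r = 5.946×10⁸ km = 5.946×10¹¹ m.
For a circular orbit v = √(μ/r) = √(1.327×10²⁰ / 5.946×10¹¹) = √(2.232×10⁸) = 14940 m/s.
That is 14.94 km/s.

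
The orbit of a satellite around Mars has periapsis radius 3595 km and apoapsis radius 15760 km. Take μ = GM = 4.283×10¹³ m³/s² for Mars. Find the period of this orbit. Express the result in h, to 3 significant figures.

T ≈ 8.03 h

Semi-major axis a = (r_p + r_a)/2 = (3595.0 + 15760)/2 = 9677.5 km = 9.678×10⁶ m.
By Kepler's third law T = 2π√(a³/μ) = 2π × 4.600×10³ = 2.890×10⁴ s.
= 8.029 h.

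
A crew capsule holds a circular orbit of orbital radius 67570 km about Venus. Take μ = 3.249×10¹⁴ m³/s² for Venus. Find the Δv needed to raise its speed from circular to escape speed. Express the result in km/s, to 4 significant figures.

Δv ≈ 0.9083 km/s

r = 67570 km = 6.757×10⁷ m.
Circular speed v_c = √(μ/r) = 2193 m/s.
Escape speed v_esc = √(2μ/r) = √2 × v_c = 3101 m/s.
Δv = v_esc − v_c = 908.3 m/s = 0.9083 km/s.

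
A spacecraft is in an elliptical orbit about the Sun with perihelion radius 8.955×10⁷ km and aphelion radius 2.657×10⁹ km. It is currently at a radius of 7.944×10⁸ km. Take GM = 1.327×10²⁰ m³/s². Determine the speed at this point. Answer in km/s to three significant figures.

Semi-major axis a = (r_p + r_a)/2 = 1.3733×10⁹ km = 1.373×10¹² m.
Vis-viva: v² = μ(2/r − 1/a) = 1.327×10²⁰ × (2.518×10⁻¹² − 7.282×10⁻¹³) = 2.375×10⁸ m²/s².
v = 15410 m/s = 15.41 km/s.

v ≈ 15.4 km/s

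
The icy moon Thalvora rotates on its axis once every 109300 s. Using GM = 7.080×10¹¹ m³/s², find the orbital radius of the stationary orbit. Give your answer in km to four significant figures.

r_sync ≈ 5984 km

A synchronous orbit has period T, so by Kepler's third law a = (μT²/4π²)^(1/3).
μT²/4π² = 7.080×10¹¹ × (1.093×10⁵)² / 39.48 = 2.142×10²⁰ m³.
a = 5.984×10⁶ m = 5983.7 km.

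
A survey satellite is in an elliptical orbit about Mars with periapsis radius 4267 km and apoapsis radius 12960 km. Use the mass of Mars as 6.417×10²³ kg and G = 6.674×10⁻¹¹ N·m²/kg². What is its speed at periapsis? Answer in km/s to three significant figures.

μ = GM = 6.674×10⁻¹¹ × 6.417×10²³ = 4.283×10¹³ m³/s².
Semi-major axis a = (r_p + r_a)/2 = 8613.5 km = 8.614×10⁶ m.
Vis-viva: v² = μ(2/r − 1/a) = 4.283×10¹³ × (4.687×10⁻⁷ − 1.161×10⁻⁷) = 1.510×10⁷ m²/s².
v = 3886 m/s = 3.886 km/s.

v ≈ 3.89 km/s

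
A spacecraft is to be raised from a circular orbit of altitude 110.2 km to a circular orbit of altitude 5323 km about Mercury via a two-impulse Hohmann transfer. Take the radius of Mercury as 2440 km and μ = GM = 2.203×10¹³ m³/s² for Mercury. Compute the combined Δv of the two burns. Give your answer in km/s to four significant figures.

Δv_total ≈ 1.167 km/s

r₁ = 2440 + 110.2 = 2550.2 km = 2.5502×10⁶ m.
r₂ = 2440 + 5323 = 7763.0 km = 7.7630×10⁶ m.
Transfer ellipse a_t = (r₁ + r₂)/2 = 5.157×10⁶ m.
At r₁: circular v_c1 = √(μ/r₁) = 2939 m/s; transfer-periherm v_p = √[μ(2/r₁ − 1/a_t)] = 3606 m/s.
Δv₁ = v_p − v_c1 = 667.1 m/s.
At r₂: circular v_c2 = √(μ/r₂) = 1685 m/s; transfer-apoherm v_a = √[μ(2/r₂ − 1/a_t)] = 1185 m/s.
Δv₂ = v_c2 − v_a = 499.9 m/s.
Total Δv = Δv₁ + Δv₂ = 1167 m/s = 1.167 km/s.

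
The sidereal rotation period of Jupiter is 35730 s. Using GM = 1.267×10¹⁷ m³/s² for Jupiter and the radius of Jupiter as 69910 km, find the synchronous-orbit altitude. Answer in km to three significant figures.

A synchronous orbit has period T, so by Kepler's third law a = (μT²/4π²)^(1/3).
μT²/4π² = 1.267×10¹⁷ × (3.573×10⁴)² / 39.48 = 4.097×10²⁴ m³.
a = 1.600×10⁸ m = 1.6002×10⁵ km.
Altitude h = a − R = 1.6002×10⁵ − 69910 = 90105 km.

h_sync ≈ 90100 km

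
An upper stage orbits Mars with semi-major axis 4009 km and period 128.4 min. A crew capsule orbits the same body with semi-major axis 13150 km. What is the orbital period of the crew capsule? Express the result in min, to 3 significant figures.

T₂ ≈ 763 min

Kepler's third law: T² ∝ a³, so T₂ = T₁ (a₂/a₁)^(3/2).
a₂/a₁ = 3.280, (a₂/a₁)^(3/2) = 5.941.
T₂ = 128.4 × 5.941 = 762.8 min.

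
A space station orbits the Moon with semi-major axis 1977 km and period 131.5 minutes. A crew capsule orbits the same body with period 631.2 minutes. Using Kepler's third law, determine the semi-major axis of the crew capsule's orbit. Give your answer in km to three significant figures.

a₂ ≈ 5630 km

Kepler's third law: a³ ∝ T², so a₂ = a₁ (T₂/T₁)^(2/3).
T₂/T₁ = 4.800, (T₂/T₁)^(2/3) = 2.846.
a₂ = 1977 × 2.846 = 5626 km.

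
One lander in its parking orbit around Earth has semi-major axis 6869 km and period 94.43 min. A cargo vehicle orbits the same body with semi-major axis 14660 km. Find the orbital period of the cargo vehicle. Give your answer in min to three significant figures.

Kepler's third law: T² ∝ a³, so T₂ = T₁ (a₂/a₁)^(3/2).
a₂/a₁ = 2.134, (a₂/a₁)^(3/2) = 3.118.
T₂ = 94.43 × 3.118 = 294.4 min.

T₂ ≈ 294 min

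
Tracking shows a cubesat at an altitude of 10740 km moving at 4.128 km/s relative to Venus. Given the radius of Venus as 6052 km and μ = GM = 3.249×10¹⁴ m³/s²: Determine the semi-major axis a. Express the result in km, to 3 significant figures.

a ≈ 15000 km

r = 6052 + 10740 = 16792 km = 1.679×10⁷ m.
Vis-viva rearranged: 1/a = 2/r − v²/μ = 1.191×10⁻⁷ − 5.245×10⁻⁸ = 6.666×10⁻⁸ m⁻¹.
a = 1.500×10⁷ m = 15002 km.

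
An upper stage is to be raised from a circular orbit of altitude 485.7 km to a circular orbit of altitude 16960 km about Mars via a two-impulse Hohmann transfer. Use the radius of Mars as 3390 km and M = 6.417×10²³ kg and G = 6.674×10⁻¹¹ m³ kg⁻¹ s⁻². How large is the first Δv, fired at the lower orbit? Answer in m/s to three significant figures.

Δv ≈ 984 m/s

μ = GM = 6.674×10⁻¹¹ × 6.417×10²³ = 4.283×10¹³ m³/s².
r₁ = 3390 + 485.7 = 3875.7 km = 3.8757×10⁶ m.
r₂ = 3390 + 16960 = 20350 km = 2.0350×10⁷ m.
Transfer ellipse a_t = (r₁ + r₂)/2 = 1.211×10⁷ m.
At r₁: circular v_c1 = √(μ/r₁) = 3324 m/s; transfer-periapsis v_p = √[μ(2/r₁ − 1/a_t)] = 4309 m/s.
Δv₁ = v_p − v_c1 = 984.5 m/s.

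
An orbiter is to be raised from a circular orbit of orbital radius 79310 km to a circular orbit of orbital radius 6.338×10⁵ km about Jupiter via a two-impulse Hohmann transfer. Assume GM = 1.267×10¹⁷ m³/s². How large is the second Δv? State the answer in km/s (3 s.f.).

r₁ = 79310 km = 7.931×10⁷ m.
r₂ = 6.338×10⁵ km = 6.338×10⁸ m.
Transfer ellipse a_t = (r₁ + r₂)/2 = 3.566×10⁸ m.
At r₁: circular v_c1 = √(μ/r₁) = 39970 m/s; transfer-perijove v_p = √[μ(2/r₁ − 1/a_t)] = 53290 m/s.
At r₂: circular v_c2 = √(μ/r₂) = 14140 m/s; transfer-apojove v_a = √[μ(2/r₂ − 1/a_t)] = 6668 m/s.
Δv₂ = v_c2 − v_a = 7471 m/s.
= 7.471 km/s.

Δv ≈ 7.47 km/s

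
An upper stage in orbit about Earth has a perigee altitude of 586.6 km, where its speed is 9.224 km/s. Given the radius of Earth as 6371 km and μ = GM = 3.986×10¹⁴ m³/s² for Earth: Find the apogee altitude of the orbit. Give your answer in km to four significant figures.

r_p = 6371 + 586.6 = 6957.6 km = 6.958×10⁶ m.
Specific energy ε = v²/2 − μ/r = -1.475×10⁷ J/kg, so a = −μ/(2ε) = 1.351×10⁷ m.
The apsides satisfy r_p + r_a = 2a, so the apogee radius is 2a − r_p = 2.007×10⁷ m = 20068 km.
Apogee altitude = 20068 − 6371 = 13697 km.

apogee altitude ≈ 13700 km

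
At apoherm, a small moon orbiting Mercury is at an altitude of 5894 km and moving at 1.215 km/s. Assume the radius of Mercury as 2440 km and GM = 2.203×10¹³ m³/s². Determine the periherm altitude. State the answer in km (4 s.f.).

periherm altitude ≈ 788.6 km

r_a = 2440 + 5894 = 8334.0 km = 8.334×10⁶ m.
Specific energy ε = v²/2 − μ/r = -1.905×10⁶ J/kg, so a = −μ/(2ε) = 5.781×10⁶ m.
The apsides satisfy r_p + r_a = 2a, so the periherm radius is 2a − r_a = 3.229×10⁶ m = 3228.6 km.
Periherm altitude = 3228.6 − 2440 = 788.63 km.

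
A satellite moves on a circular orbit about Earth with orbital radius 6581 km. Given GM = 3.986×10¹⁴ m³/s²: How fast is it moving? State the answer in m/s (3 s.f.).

v ≈ 7780 m/s

r = 6581 km = 6.581×10⁶ m.
For a circular orbit v = √(μ/r) = √(3.986×10¹⁴ / 6.581×10⁶) = √(6.057×10⁷) = 7783 m/s.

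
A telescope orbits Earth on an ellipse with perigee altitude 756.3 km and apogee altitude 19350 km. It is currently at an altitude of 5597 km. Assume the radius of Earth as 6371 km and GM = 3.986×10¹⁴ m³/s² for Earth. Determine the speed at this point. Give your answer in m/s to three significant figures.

r_p = 6371 + 756.3 = 7127.3 km = 7.1273×10⁶ m.
r_a = 6371 + 19350 = 25721 km = 2.5721×10⁷ m.
r = 6371 + 5597 = 11968 km = 1.197×10⁷ m.
Semi-major axis a = (r_p + r_a)/2 = 16424 km = 1.642×10⁷ m.
Vis-viva: v² = μ(2/r − 1/a) = 3.986×10¹⁴ × (1.671×10⁻⁷ − 6.089×10⁻⁸) = 4.234×10⁷ m²/s².
v = 6507 m/s.

v ≈ 6510 m/s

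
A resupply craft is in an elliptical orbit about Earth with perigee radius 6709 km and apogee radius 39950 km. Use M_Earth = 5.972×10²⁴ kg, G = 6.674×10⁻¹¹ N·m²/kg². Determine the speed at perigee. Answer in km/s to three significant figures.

μ = GM = 6.674×10⁻¹¹ × 5.972×10²⁴ = 3.986×10¹⁴ m³/s².
Semi-major axis a = (r_p + r_a)/2 = 23330 km = 2.333×10⁷ m.
Vis-viva: v² = μ(2/r − 1/a) = 3.986×10¹⁴ × (2.981×10⁻⁷ − 4.286×10⁻⁸) = 1.017×10⁸ m²/s².
v = 10090 m/s = 10.09 km/s.

v ≈ 10.1 km/s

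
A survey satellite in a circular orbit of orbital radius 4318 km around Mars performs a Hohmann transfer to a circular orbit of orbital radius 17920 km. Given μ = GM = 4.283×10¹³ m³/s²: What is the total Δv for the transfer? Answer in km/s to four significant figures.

r₁ = 4318 km = 4.318×10⁶ m.
r₂ = 17920 km = 1.792×10⁷ m.
Transfer ellipse a_t = (r₁ + r₂)/2 = 1.112×10⁷ m.
At r₁: circular v_c1 = √(μ/r₁) = 3149 m/s; transfer-periapsis v_p = √[μ(2/r₁ − 1/a_t)] = 3998 m/s.
Δv₁ = v_p − v_c1 = 848.8 m/s.
At r₂: circular v_c2 = √(μ/r₂) = 1546 m/s; transfer-apoapsis v_a = √[μ(2/r₂ − 1/a_t)] = 963.4 m/s.
Δv₂ = v_c2 − v_a = 582.6 m/s.
Total Δv = Δv₁ + Δv₂ = 1431 m/s = 1.431 km/s.

Δv_total ≈ 1.431 km/s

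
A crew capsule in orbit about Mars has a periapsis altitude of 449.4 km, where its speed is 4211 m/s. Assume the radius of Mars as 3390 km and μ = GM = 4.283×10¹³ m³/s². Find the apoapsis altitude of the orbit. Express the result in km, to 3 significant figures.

apoapsis altitude ≈ 11500 km

r_p = 3390 + 449.4 = 3839.4 km = 3.839×10⁶ m.
Specific energy ε = v²/2 − μ/r = -2.289×10⁶ J/kg, so a = −μ/(2ε) = 9.355×10⁶ m.
The apsides satisfy r_p + r_a = 2a, so the apoapsis radius is 2a − r_p = 1.487×10⁷ m = 14871 km.
Apoapsis altitude = 14871 − 3390 = 11481 km.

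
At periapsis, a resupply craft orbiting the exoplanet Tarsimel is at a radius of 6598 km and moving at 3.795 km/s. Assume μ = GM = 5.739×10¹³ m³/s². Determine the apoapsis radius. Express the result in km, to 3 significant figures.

r_p = 6.598×10⁶ m.
Specific energy ε = v²/2 − μ/r = -1.497×10⁶ J/kg, so a = −μ/(2ε) = 1.917×10⁷ m.
The apsides satisfy r_p + r_a = 2a, so the apoapsis radius is 2a − r_p = 3.174×10⁷ m = 31737 km.

apoapsis radius ≈ 31700 km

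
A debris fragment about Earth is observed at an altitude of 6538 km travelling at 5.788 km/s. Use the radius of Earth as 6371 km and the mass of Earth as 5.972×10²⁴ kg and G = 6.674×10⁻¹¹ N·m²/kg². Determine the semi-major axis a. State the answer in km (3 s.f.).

a ≈ 14100 km

μ = GM = 6.674×10⁻¹¹ × 5.972×10²⁴ = 3.986×10¹⁴ m³/s².
r = 6371 + 6538 = 12909 km = 1.291×10⁷ m.
Vis-viva rearranged: 1/a = 2/r − v²/μ = 1.549×10⁻⁷ − 8.405×10⁻⁸ = 7.088×10⁻⁸ m⁻¹.
a = 1.411×10⁷ m = 14109 km.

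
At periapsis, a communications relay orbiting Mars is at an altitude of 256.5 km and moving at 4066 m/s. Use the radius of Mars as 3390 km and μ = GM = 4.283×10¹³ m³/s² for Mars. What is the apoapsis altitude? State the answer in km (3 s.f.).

r_p = 3390 + 256.5 = 3646.5 km = 3.646×10⁶ m.
Specific energy ε = v²/2 − μ/r = -3.479×10⁶ J/kg, so a = −μ/(2ε) = 6.155×10⁶ m.
The apsides satisfy r_p + r_a = 2a, so the apoapsis radius is 2a − r_p = 8.663×10⁶ m = 8663.3 km.
Apoapsis altitude = 8663.3 − 3390 = 5273.3 km.

apoapsis altitude ≈ 5270 km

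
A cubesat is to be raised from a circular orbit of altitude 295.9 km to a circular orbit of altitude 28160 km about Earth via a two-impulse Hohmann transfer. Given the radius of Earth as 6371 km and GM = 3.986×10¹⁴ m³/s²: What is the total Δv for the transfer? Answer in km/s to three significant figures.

r₁ = 6371 + 295.9 = 6666.9 km = 6.6669×10⁶ m.
r₂ = 6371 + 28160 = 34531 km = 3.4531×10⁷ m.
Transfer ellipse a_t = (r₁ + r₂)/2 = 2.060×10⁷ m.
At r₁: circular v_c1 = √(μ/r₁) = 7732 m/s; transfer-perigee v_p = √[μ(2/r₁ − 1/a_t)] = 10010 m/s.
Δv₁ = v_p − v_c1 = 2279 m/s.
At r₂: circular v_c2 = √(μ/r₂) = 3398 m/s; transfer-apogee v_a = √[μ(2/r₂ − 1/a_t)] = 1933 m/s.
Δv₂ = v_c2 − v_a = 1465 m/s.
Total Δv = Δv₁ + Δv₂ = 3744 m/s = 3.744 km/s.

Δv_total ≈ 3.74 km/s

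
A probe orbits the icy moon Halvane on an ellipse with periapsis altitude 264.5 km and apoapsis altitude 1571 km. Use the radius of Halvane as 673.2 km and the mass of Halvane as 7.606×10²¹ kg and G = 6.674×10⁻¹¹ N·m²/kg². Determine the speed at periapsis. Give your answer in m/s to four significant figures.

μ = GM = 6.674×10⁻¹¹ × 7.606×10²¹ = 5.076×10¹¹ m³/s².
r_p = 673.2 + 264.5 = 937.70 km = 9.3770×10⁵ m.
r_a = 673.2 + 1571 = 2244.2 km = 2.2442×10⁶ m.
Semi-major axis a = (r_p + r_a)/2 = 1590.9 km = 1.591×10⁶ m.
Vis-viva: v² = μ(2/r − 1/a) = 5.076×10¹¹ × (2.133×10⁻⁶ − 6.286×10⁻⁷) = 7.636×10⁵ m²/s².
v = 873.9 m/s.

v ≈ 873.9 m/s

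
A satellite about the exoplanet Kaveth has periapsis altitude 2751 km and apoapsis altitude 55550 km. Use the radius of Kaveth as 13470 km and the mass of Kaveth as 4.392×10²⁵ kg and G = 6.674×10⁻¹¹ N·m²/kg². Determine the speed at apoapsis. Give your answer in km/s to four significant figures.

v ≈ 4.020 km/s

μ = GM = 6.674×10⁻¹¹ × 4.392×10²⁵ = 2.931×10¹⁵ m³/s².
r_p = 13470 + 2751 = 16221 km = 1.6221×10⁷ m.
r_a = 13470 + 55550 = 69020 km = 6.9020×10⁷ m.
Semi-major axis a = (r_p + r_a)/2 = 42620 km = 4.262×10⁷ m.
Vis-viva: v² = μ(2/r − 1/a) = 2.931×10¹⁵ × (2.898×10⁻⁸ − 2.346×10⁻⁸) = 1.616×10⁷ m²/s².
v = 4020 m/s = 4.020 km/s.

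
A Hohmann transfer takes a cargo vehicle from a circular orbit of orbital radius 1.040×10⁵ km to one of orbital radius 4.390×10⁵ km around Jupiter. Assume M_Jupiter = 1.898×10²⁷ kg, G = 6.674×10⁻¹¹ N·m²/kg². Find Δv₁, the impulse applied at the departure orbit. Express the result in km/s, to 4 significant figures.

μ = GM = 6.674×10⁻¹¹ × 1.898×10²⁷ = 1.267×10¹⁷ m³/s².
r₁ = 1.040×10⁵ km = 1.040×10⁸ m.
r₂ = 4.390×10⁵ km = 4.390×10⁸ m.
Transfer ellipse a_t = (r₁ + r₂)/2 = 2.715×10⁸ m.
At r₁: circular v_c1 = √(μ/r₁) = 34900 m/s; transfer-perijove v_p = √[μ(2/r₁ − 1/a_t)] = 44380 m/s.
Δv₁ = v_p − v_c1 = 9478 m/s.
= 9.478 km/s.

Δv ≈ 9.478 km/s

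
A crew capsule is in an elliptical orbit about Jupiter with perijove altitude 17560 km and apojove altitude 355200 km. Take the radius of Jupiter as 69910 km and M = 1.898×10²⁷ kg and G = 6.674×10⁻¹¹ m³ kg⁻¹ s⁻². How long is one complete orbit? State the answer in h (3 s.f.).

μ = GM = 6.674×10⁻¹¹ × 1.898×10²⁷ = 1.267×10¹⁷ m³/s².
r_p = 69910 + 17560 = 87470 km = 8.7470×10⁷ m.
r_a = 69910 + 355200 = 425110 km = 4.2511×10⁸ m.
Semi-major axis a = (r_p + r_a)/2 = (87470 + 4.2511×10⁵)/2 = 2.5629×10⁵ km = 2.563×10⁸ m.
By Kepler's third law T = 2π√(a³/μ) = 2π × 1.153×10⁴ = 7.243×10⁴ s.
= 20.12 h.

T ≈ 20.1 h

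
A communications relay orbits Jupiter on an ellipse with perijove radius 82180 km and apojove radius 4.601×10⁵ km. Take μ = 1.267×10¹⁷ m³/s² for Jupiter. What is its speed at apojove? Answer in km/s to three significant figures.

v ≈ 9.14 km/s

Semi-major axis a = (r_p + r_a)/2 = 2.7114×10⁵ km = 2.711×10⁸ m.
Vis-viva: v² = μ(2/r − 1/a) = 1.267×10¹⁷ × (4.347×10⁻⁹ − 3.688×10⁻⁹) = 8.346×10⁷ m²/s².
v = 9136 m/s = 9.136 km/s.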